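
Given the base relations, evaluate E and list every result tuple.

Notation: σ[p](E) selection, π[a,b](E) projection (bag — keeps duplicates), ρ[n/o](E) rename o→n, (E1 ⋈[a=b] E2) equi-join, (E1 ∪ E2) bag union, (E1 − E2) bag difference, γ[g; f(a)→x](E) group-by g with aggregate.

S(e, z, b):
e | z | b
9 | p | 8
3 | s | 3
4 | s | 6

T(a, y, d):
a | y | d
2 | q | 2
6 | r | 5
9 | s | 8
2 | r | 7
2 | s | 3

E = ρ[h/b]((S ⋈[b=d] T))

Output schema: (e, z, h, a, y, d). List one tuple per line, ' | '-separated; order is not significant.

Per-node cardinality:
  S → 3
  T → 5
  (S ⋈[b=d] T) → 2
  ρ[h/b]((S ⋈[b=d] T)) → 2

== RESULT ==
e | z | h | a | y | d
3 | s | 3 | 2 | s | 3
9 | p | 8 | 9 | s | 8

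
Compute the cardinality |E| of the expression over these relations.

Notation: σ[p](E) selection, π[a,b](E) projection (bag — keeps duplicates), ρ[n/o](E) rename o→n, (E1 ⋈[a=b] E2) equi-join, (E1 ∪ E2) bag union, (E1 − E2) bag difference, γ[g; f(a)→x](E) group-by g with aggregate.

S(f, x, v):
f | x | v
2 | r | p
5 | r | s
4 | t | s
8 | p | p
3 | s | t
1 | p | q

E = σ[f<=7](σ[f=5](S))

Per-node cardinality:
  S → 6
  σ[f=5](S) → 1
  σ[f<=7](σ[f=5](S)) → 1

|E| = 1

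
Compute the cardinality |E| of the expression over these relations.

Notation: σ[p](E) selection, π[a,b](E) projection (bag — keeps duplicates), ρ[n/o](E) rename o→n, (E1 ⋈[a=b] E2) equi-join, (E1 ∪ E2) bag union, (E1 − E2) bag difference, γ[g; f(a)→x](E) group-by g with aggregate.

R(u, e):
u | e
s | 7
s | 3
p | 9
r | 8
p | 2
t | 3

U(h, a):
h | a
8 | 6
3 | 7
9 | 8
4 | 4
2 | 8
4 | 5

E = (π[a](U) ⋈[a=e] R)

Stepwise |·|:
  U → 6
  π[a](U) → 6
  R → 6
  (π[a](U) ⋈[a=e] R) → 3

|E| = 3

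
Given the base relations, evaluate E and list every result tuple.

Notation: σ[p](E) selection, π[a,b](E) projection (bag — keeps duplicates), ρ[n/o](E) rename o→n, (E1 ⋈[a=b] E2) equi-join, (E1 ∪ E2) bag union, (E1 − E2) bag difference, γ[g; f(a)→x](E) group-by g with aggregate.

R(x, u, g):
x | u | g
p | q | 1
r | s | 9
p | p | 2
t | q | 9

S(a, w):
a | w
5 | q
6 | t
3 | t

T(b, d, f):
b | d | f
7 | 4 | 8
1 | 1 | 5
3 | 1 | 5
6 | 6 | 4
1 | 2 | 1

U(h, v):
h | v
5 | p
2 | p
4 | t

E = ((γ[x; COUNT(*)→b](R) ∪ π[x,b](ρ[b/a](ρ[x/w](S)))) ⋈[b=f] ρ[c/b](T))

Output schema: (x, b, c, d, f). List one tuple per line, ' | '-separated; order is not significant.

Stepwise |·|:
  R → 4
  γ[x; COUNT(*)→b](R) → 3
  S → 3
  ρ[x/w](S) → 3
  ρ[b/a](ρ[x/w](S)) → 3
  π[x,b](ρ[b/a](ρ[x/w](S))) → 3
  (γ[x; COUNT(*)→b](R) ∪ π[x,b](ρ[b/a](ρ[x/w](S)))) → 6
  T → 5
  ρ[c/b](T) → 5
  ((γ[x; COUNT(*)→b](R) ∪ π[x,b](ρ[b/a](ρ[x/w](S)))) ⋈[b=f] ρ[c/b](T)) → 4

== RESULT ==
x | b | c | d | f
q | 5 | 1 | 1 | 5
q | 5 | 3 | 1 | 5
r | 1 | 1 | 2 | 1
t | 1 | 1 | 2 | 1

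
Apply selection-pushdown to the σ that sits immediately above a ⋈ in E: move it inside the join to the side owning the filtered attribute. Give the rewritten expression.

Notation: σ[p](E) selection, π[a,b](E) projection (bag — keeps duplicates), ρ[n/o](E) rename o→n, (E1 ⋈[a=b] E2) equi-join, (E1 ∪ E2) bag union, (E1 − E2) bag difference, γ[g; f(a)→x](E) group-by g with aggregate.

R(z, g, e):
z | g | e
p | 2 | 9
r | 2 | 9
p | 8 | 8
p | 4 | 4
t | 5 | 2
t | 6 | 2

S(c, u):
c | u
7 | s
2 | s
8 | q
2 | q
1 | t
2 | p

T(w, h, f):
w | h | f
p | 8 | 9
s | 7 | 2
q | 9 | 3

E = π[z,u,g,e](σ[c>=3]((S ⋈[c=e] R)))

σ filters on c, owned by the left side.
E' = π[z,u,g,e]((σ[c>=3](S) ⋈[c=e] R))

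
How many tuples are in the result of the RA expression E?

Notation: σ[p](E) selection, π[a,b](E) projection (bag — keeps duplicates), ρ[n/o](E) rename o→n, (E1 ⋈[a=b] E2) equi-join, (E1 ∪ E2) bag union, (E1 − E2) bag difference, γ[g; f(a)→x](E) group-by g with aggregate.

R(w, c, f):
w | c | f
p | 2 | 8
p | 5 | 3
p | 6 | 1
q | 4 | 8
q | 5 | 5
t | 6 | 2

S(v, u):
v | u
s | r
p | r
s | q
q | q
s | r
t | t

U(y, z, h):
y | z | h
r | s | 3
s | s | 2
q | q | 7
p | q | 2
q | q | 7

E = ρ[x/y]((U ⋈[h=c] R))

Per-node cardinality:
  U → 5
  R → 6
  (U ⋈[h=c] R) → 2
  ρ[x/y]((U ⋈[h=c] R)) → 2

|E| = 2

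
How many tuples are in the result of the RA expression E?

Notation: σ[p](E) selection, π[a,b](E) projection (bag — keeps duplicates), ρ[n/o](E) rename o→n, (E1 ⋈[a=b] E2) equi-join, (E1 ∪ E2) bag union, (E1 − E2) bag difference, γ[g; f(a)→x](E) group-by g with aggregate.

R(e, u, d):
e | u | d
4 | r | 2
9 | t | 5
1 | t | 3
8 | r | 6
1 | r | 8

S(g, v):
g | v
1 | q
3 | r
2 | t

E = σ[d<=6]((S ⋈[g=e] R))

Subexpression sizes:
  S → 3
  R → 5
  (S ⋈[g=e] R) → 2
  σ[d<=6]((S ⋈[g=e] R)) → 1

|E| = 1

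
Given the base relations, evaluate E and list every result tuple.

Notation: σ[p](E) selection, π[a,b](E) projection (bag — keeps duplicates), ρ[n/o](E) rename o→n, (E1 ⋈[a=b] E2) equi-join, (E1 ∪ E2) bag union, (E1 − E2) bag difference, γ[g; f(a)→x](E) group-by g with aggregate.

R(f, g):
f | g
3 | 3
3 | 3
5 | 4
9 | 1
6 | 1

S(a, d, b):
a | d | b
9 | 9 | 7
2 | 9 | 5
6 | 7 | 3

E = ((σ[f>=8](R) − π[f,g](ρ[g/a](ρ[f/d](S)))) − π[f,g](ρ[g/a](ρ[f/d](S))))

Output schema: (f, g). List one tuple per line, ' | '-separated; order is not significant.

Subexpression sizes:
  R → 5
  σ[f>=8](R) → 1
  S → 3
  ρ[f/d](S) → 3
  ρ[g/a](ρ[f/d](S)) → 3
  π[f,g](ρ[g/a](ρ[f/d](S))) → 3
  (σ[f>=8](R) − π[f,g](ρ[g/a](ρ[f/d](S)))) → 1
  S → 3
  ρ[f/d](S) → 3
  ρ[g/a](ρ[f/d](S)) → 3
  π[f,g](ρ[g/a](ρ[f/d](S))) → 3
  ((σ[f>=8](R) − π[f,g](ρ[g/a](ρ[f/d](S)))) − π[f,g](ρ[g/a](ρ[f/d](S)))) → 1

== RESULT ==
f | g
9 | 1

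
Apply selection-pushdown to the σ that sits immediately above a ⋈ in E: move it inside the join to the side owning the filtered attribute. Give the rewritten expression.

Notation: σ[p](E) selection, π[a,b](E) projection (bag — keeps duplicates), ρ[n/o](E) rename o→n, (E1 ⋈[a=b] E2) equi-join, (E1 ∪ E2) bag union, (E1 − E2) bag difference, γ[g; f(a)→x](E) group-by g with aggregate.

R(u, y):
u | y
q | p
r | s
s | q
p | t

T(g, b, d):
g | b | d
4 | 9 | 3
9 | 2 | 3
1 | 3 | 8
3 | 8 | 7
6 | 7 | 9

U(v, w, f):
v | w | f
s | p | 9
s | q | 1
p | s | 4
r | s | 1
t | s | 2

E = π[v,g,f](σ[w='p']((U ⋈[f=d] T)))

σ filters on w, owned by the left side.
E' = π[v,g,f]((σ[w='p'](U) ⋈[f=d] T))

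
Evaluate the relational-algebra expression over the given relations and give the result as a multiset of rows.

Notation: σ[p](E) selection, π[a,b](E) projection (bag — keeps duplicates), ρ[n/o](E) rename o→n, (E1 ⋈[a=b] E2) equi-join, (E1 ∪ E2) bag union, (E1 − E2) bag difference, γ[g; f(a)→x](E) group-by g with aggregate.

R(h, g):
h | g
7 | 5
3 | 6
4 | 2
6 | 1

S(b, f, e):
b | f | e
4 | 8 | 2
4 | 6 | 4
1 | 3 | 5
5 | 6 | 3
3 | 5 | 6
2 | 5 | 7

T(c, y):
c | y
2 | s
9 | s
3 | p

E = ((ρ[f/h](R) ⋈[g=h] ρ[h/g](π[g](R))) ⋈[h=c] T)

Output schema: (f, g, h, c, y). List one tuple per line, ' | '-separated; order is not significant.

Stepwise |·|:
  R → 4
  ρ[f/h](R) → 4
  R → 4
  π[g](R) → 4
  ρ[h/g](π[g](R)) → 4
  (ρ[f/h](R) ⋈[g=h] ρ[h/g](π[g](R))) → 4
  T → 3
  ((ρ[f/h](R) ⋈[g=h] ρ[h/g](π[g](R))) ⋈[h=c] T) → 1

== RESULT ==
f | g | h | c | y
4 | 2 | 2 | 2 | s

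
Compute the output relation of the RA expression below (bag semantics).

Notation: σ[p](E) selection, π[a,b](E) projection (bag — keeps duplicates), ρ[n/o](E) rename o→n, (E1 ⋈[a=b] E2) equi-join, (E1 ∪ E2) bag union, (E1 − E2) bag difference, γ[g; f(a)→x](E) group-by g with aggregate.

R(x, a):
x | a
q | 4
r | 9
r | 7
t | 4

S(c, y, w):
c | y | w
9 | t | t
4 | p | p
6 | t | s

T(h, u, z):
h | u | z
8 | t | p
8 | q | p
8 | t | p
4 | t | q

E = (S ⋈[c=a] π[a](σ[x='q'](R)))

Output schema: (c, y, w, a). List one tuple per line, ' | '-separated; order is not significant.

Per-node cardinality:
  S → 3
  R → 4
  σ[x='q'](R) → 1
  π[a](σ[x='q'](R)) → 1
  (S ⋈[c=a] π[a](σ[x='q'](R))) → 1

== RESULT ==
c | y | w | a
4 | p | p | 4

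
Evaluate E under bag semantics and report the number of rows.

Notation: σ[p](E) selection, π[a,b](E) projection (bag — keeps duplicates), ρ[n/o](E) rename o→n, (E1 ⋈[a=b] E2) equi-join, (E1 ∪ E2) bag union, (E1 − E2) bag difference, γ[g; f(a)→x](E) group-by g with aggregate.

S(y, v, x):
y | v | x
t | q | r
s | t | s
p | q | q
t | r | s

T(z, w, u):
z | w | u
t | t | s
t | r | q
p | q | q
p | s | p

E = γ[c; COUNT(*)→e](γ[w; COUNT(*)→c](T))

Subexpression sizes:
  T → 4
  γ[w; COUNT(*)→c](T) → 4
  γ[c; COUNT(*)→e](γ[w; COUNT(*)→c](T)) → 1

|E| = 1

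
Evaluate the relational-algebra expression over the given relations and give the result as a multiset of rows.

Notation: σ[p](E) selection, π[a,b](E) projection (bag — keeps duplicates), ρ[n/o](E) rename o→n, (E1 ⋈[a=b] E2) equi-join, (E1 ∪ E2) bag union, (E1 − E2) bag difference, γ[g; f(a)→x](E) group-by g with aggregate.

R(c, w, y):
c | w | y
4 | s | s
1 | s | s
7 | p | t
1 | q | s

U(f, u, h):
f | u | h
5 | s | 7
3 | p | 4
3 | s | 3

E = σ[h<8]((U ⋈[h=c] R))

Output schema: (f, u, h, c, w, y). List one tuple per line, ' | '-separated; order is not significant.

Row counts bottom-up:
  U → 3
  R → 4
  (U ⋈[h=c] R) → 2
  σ[h<8]((U ⋈[h=c] R)) → 2

== RESULT ==
f | u | h | c | w | y
3 | p | 4 | 4 | s | s
5 | s | 7 | 7 | p | t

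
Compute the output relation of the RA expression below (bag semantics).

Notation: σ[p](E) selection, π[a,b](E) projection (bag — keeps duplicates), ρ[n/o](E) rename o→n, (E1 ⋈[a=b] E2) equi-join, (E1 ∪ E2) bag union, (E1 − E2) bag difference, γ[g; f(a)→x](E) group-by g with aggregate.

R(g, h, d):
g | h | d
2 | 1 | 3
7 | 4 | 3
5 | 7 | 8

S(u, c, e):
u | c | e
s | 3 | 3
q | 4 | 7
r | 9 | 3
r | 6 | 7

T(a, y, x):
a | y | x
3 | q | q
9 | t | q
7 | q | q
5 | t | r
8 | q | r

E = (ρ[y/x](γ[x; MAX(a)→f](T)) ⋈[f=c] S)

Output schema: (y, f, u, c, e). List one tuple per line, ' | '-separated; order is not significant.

Subexpression sizes:
  T → 5
  γ[x; MAX(a)→f](T) → 2
  ρ[y/x](γ[x; MAX(a)→f](T)) → 2
  S → 4
  (ρ[y/x](γ[x; MAX(a)→f](T)) ⋈[f=c] S) → 1

== RESULT ==
y | f | u | c | e
q | 9 | r | 9 | 3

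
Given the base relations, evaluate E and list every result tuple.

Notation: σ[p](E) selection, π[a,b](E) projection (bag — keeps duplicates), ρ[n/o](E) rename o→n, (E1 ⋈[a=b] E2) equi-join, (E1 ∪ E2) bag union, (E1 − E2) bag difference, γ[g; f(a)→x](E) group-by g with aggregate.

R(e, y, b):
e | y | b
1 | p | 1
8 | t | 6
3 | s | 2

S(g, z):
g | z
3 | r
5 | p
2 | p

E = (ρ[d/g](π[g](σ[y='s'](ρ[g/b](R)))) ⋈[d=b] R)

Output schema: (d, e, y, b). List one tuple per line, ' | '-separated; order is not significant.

Subexpression sizes:
  R → 3
  ρ[g/b](R) → 3
  σ[y='s'](ρ[g/b](R)) → 1
  π[g](σ[y='s'](ρ[g/b](R))) → 1
  ρ[d/g](π[g](σ[y='s'](ρ[g/b](R)))) → 1
  R → 3
  (ρ[d/g](π[g](σ[y='s'](ρ[g/b](R)))) ⋈[d=b] R) → 1

== RESULT ==
d | e | y | b
2 | 3 | s | 2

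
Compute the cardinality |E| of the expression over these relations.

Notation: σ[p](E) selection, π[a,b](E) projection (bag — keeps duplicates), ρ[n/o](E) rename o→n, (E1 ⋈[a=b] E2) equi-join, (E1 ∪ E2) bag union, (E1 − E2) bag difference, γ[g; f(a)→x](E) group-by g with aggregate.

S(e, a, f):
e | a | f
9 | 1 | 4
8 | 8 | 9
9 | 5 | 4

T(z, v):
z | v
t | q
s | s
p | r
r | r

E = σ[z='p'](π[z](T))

Row counts bottom-up:
  T → 4
  π[z](T) → 4
  σ[z='p'](π[z](T)) → 1

|E| = 1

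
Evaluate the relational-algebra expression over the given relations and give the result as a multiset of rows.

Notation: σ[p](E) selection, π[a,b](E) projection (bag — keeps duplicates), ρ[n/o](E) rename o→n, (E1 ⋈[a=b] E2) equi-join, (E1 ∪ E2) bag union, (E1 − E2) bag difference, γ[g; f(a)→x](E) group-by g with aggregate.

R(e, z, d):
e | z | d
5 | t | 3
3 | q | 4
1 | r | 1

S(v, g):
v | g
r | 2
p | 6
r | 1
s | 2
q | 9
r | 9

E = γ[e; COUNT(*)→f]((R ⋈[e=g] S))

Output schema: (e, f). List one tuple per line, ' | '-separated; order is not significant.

Subexpression sizes:
  R → 3
  S → 6
  (R ⋈[e=g] S) → 1
  γ[e; COUNT(*)→f]((R ⋈[e=g] S)) → 1

== RESULT ==
e | f
1 | 1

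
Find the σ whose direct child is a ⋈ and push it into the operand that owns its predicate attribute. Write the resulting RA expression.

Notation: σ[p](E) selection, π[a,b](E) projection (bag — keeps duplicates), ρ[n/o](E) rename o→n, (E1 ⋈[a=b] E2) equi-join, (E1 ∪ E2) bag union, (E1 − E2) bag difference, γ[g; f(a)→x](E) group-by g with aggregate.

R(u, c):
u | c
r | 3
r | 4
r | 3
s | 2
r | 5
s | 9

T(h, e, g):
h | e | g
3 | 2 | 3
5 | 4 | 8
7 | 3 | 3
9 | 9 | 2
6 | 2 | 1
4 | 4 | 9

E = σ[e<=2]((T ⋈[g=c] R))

σ filters on e, owned by the left side.
E' = (σ[e<=2](T) ⋈[g=c] R)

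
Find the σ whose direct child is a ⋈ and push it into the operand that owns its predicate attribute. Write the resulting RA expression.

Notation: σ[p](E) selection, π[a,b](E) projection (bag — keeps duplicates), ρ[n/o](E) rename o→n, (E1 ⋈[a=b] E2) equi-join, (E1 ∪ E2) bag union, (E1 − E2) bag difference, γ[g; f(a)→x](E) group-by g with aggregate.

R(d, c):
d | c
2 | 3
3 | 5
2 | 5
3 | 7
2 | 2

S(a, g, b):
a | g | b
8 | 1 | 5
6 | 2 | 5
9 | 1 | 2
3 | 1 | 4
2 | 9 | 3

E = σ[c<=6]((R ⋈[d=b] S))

σ filters on c, owned by the left side.
E' = (σ[c<=6](R) ⋈[d=b] S)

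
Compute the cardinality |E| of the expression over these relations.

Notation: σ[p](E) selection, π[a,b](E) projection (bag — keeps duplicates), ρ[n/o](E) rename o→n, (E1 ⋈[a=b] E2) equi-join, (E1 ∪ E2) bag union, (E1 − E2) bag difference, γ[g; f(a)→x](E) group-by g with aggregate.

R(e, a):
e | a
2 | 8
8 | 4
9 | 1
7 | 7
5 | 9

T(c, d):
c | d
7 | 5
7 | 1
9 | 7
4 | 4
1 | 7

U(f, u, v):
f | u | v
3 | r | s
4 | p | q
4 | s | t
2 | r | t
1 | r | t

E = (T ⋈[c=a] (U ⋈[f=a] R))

Per-node cardinality:
  T → 5
  U → 5
  R → 5
  (U ⋈[f=a] R) → 3
  (T ⋈[c=a] (U ⋈[f=a] R)) → 3

|E| = 3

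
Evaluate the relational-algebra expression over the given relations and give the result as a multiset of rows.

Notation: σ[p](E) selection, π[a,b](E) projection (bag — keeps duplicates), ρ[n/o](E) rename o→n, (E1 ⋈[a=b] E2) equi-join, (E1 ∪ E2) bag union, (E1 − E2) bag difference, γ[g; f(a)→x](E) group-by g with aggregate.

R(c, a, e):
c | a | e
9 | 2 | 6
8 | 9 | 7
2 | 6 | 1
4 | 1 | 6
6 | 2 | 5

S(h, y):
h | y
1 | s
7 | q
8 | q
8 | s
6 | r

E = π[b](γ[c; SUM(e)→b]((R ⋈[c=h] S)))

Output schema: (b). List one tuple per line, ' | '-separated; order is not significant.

Stepwise |·|:
  R → 5
  S → 5
  (R ⋈[c=h] S) → 3
  γ[c; SUM(e)→b]((R ⋈[c=h] S)) → 2
  π[b](γ[c; SUM(e)→b]((R ⋈[c=h] S))) → 2

== RESULT ==
b
5
14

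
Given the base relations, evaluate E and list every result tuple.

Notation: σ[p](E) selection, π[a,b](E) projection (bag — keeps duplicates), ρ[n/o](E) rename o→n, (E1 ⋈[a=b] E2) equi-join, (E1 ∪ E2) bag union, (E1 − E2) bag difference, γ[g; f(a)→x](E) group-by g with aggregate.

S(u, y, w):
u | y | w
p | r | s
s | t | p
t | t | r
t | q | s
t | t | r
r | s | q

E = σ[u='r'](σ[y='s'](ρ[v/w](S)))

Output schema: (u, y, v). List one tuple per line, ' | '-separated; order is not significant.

Subexpression sizes:
  S → 6
  ρ[v/w](S) → 6
  σ[y='s'](ρ[v/w](S)) → 1
  σ[u='r'](σ[y='s'](ρ[v/w](S))) → 1

== RESULT ==
u | y | v
r | s | q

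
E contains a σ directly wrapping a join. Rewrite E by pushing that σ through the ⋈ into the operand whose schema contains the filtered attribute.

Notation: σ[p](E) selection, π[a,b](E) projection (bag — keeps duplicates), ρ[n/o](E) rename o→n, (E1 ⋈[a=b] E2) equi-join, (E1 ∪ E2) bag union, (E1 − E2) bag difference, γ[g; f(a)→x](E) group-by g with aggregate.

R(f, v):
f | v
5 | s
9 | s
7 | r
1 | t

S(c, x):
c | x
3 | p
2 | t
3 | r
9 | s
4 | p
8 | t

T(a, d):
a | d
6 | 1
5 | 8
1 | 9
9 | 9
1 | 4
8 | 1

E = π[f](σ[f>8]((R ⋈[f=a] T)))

σ filters on f, owned by the left side.
E' = π[f]((σ[f>8](R) ⋈[f=a] T))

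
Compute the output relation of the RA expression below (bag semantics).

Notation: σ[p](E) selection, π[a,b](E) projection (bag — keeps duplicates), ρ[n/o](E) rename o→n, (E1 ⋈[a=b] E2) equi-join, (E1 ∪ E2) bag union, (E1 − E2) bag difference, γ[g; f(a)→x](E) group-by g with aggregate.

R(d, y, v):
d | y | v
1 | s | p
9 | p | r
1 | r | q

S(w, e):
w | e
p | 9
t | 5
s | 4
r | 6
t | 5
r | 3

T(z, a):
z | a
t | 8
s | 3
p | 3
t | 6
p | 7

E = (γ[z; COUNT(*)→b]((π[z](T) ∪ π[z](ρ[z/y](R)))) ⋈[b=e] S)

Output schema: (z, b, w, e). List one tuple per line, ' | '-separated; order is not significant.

Per-node cardinality:
  T → 5
  π[z](T) → 5
  R → 3
  ρ[z/y](R) → 3
  π[z](ρ[z/y](R)) → 3
  (π[z](T) ∪ π[z](ρ[z/y](R))) → 8
  γ[z; COUNT(*)→b]((π[z](T) ∪ π[z](ρ[z/y](R)))) → 4
  S → 6
  (γ[z; COUNT(*)→b]((π[z](T) ∪ π[z](ρ[z/y](R)))) ⋈[b=e] S) → 1

== RESULT ==
z | b | w | e
p | 3 | r | 3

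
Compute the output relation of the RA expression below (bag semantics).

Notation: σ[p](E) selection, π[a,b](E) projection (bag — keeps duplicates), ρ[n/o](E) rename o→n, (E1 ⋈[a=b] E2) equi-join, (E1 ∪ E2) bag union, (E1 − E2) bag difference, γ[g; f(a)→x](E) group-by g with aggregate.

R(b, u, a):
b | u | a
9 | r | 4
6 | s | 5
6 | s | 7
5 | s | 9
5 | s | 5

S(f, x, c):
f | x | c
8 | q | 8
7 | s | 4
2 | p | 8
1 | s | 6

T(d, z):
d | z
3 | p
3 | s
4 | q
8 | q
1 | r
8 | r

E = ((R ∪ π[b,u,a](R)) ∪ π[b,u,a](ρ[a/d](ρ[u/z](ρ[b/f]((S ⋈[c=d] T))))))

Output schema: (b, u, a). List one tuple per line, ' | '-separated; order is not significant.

Subexpression sizes:
  R → 5
  R → 5
  π[b,u,a](R) → 5
  (R ∪ π[b,u,a](R)) → 10
  S → 4
  T → 6
  (S ⋈[c=d] T) → 5
  ρ[b/f]((S ⋈[c=d] T)) → 5
  ρ[u/z](ρ[b/f]((S ⋈[c=d] T))) → 5
  ρ[a/d](ρ[u/z](ρ[b/f]((S ⋈[c=d] T)))) → 5
  π[b,u,a](ρ[a/d](ρ[u/z](ρ[b/f]((S ⋈[c=d] T))))) → 5
  ((R ∪ π[b,u,a](R)) ∪ π[b,u,a](ρ[a/d](ρ[u/z](ρ[b/f]((S ⋈[c=d] T)))))) → 15

== RESULT ==
b | u | a
2 | q | 8
2 | r | 8
5 | s | 5
5 | s | 5
5 | s | 9
5 | s | 9
6 | s | 5
6 | s | 5
6 | s | 7
6 | s | 7
7 | q | 4
8 | q | 8
8 | r | 8
9 | r | 4
9 | r | 4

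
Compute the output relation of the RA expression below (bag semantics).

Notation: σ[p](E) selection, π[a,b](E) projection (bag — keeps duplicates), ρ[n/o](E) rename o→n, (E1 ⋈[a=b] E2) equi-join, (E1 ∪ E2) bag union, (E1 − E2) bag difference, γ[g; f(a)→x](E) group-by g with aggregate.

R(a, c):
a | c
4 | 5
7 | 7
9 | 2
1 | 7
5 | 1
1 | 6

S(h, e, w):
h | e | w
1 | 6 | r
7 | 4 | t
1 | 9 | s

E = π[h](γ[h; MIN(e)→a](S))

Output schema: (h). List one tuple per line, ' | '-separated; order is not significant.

Per-node cardinality:
  S → 3
  γ[h; MIN(e)→a](S) → 2
  π[h](γ[h; MIN(e)→a](S)) → 2

== RESULT ==
h
1
7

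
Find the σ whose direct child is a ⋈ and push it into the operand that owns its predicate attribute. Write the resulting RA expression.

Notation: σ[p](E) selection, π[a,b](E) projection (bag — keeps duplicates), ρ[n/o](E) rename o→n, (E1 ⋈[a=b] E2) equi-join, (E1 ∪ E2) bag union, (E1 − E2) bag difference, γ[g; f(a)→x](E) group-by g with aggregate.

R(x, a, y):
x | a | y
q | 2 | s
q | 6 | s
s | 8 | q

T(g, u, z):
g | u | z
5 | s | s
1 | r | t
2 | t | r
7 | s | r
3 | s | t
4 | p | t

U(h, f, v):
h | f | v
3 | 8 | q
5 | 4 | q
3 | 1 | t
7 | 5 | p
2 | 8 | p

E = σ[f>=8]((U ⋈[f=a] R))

σ filters on f, owned by the left side.
E' = (σ[f>=8](U) ⋈[f=a] R)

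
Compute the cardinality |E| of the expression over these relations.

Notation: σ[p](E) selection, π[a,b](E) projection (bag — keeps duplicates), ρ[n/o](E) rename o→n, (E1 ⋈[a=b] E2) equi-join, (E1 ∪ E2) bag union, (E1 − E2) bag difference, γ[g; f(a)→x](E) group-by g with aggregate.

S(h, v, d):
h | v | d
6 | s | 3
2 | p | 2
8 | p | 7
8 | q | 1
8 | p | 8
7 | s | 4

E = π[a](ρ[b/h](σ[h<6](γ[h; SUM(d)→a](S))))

Stepwise |·|:
  S → 6
  γ[h; SUM(d)→a](S) → 4
  σ[h<6](γ[h; SUM(d)→a](S)) → 1
  ρ[b/h](σ[h<6](γ[h; SUM(d)→a](S))) → 1
  π[a](ρ[b/h](σ[h<6](γ[h; SUM(d)→a](S)))) → 1

|E| = 1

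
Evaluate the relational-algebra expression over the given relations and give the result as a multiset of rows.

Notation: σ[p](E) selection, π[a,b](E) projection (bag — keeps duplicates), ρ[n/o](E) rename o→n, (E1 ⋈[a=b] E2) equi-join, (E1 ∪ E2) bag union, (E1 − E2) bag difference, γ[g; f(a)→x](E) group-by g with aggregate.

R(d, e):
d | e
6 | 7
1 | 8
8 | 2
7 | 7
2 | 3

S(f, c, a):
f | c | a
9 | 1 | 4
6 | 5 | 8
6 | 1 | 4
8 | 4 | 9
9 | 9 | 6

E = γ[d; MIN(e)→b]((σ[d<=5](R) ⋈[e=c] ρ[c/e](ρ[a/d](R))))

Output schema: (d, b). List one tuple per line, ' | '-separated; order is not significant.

Subexpression sizes:
  R → 5
  σ[d<=5](R) → 2
  R → 5
  ρ[a/d](R) → 5
  ρ[c/e](ρ[a/d](R)) → 5
  (σ[d<=5](R) ⋈[e=c] ρ[c/e](ρ[a/d](R))) → 2
  γ[d; MIN(e)→b]((σ[d<=5](R) ⋈[e=c] ρ[c/e](ρ[a/d](R)))) → 2

== RESULT ==
d | b
1 | 8
2 | 3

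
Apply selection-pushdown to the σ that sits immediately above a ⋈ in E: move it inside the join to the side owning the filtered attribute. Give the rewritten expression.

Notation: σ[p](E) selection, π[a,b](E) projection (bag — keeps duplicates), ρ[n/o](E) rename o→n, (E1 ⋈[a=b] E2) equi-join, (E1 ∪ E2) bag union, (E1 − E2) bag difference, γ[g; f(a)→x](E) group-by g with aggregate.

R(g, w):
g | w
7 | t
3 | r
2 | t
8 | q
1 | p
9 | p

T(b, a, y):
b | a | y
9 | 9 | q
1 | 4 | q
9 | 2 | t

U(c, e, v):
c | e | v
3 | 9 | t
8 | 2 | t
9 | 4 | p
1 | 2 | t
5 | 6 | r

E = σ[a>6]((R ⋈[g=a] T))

σ filters on a, owned by the right side.
E' = (R ⋈[g=a] σ[a>6](T))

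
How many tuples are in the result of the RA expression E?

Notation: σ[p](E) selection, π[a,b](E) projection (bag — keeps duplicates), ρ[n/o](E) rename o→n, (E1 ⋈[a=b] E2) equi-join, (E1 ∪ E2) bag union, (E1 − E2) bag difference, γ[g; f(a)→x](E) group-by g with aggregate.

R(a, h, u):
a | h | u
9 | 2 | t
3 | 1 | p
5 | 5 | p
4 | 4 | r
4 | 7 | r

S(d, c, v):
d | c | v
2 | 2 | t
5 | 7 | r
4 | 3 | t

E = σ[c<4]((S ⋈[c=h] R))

Row counts bottom-up:
  S → 3
  R → 5
  (S ⋈[c=h] R) → 2
  σ[c<4]((S ⋈[c=h] R)) → 1

|E| = 1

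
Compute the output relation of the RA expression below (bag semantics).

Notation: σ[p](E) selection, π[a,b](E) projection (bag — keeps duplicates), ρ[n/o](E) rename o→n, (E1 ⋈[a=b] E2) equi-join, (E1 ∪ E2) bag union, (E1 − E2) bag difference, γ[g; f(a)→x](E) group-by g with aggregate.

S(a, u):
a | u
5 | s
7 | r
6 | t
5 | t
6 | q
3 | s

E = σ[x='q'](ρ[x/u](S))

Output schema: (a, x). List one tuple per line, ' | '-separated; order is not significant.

Stepwise |·|:
  S → 6
  ρ[x/u](S) → 6
  σ[x='q'](ρ[x/u](S)) → 1

== RESULT ==
a | x
6 | q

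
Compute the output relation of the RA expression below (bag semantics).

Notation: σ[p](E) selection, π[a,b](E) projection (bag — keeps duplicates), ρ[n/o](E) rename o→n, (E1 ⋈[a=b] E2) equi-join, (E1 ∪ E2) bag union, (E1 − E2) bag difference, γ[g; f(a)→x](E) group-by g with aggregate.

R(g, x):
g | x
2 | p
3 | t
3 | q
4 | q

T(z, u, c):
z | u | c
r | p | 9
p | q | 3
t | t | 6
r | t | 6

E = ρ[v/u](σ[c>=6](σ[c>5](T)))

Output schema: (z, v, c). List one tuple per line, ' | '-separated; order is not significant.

Per-node cardinality:
  T → 4
  σ[c>5](T) → 3
  σ[c>=6](σ[c>5](T)) → 3
  ρ[v/u](σ[c>=6](σ[c>5](T))) → 3

== RESULT ==
z | v | c
r | p | 9
r | t | 6
t | t | 6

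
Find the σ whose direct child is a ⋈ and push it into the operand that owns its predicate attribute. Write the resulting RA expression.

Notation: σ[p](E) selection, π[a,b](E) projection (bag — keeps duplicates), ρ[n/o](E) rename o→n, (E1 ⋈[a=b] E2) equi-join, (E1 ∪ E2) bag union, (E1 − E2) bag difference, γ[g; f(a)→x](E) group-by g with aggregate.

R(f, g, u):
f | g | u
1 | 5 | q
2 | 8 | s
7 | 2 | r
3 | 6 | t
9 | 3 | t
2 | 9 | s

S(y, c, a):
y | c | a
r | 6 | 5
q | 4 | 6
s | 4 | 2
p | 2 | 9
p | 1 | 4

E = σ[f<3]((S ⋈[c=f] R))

σ filters on f, owned by the right side.
E' = (S ⋈[c=f] σ[f<3](R))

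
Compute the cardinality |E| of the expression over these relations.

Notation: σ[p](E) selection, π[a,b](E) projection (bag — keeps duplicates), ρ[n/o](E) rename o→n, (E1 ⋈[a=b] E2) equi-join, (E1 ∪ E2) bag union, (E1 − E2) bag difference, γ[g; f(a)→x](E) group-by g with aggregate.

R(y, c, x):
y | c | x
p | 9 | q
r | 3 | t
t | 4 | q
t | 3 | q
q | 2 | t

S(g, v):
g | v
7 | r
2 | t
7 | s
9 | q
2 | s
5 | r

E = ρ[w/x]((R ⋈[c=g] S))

Subexpression sizes:
  R → 5
  S → 6
  (R ⋈[c=g] S) → 3
  ρ[w/x]((R ⋈[c=g] S)) → 3

|E| = 3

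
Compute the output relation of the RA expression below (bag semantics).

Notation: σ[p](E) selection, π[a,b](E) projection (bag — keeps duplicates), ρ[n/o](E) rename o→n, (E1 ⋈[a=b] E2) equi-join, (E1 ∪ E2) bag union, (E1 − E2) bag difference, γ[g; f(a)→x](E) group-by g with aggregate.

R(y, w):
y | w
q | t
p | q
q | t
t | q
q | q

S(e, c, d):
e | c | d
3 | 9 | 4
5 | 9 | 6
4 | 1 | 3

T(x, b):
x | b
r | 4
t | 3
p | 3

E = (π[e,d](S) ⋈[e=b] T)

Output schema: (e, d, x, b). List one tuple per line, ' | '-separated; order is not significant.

Stepwise |·|:
  S → 3
  π[e,d](S) → 3
  T → 3
  (π[e,d](S) ⋈[e=b] T) → 3

== RESULT ==
e | d | x | b
3 | 4 | p | 3
3 | 4 | t | 3
4 | 3 | r | 4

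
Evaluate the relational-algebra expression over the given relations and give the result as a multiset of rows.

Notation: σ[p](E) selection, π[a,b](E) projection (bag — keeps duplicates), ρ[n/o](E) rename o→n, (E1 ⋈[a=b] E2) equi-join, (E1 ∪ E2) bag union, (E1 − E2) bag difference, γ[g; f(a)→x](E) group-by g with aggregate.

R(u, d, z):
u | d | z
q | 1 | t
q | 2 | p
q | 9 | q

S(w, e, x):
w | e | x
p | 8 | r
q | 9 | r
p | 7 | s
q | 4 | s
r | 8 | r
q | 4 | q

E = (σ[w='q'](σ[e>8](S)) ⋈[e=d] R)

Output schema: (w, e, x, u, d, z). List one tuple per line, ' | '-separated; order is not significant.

Per-node cardinality:
  S → 6
  σ[e>8](S) → 1
  σ[w='q'](σ[e>8](S)) → 1
  R → 3
  (σ[w='q'](σ[e>8](S)) ⋈[e=d] R) → 1

== RESULT ==
w | e | x | u | d | z
q | 9 | r | q | 9 | q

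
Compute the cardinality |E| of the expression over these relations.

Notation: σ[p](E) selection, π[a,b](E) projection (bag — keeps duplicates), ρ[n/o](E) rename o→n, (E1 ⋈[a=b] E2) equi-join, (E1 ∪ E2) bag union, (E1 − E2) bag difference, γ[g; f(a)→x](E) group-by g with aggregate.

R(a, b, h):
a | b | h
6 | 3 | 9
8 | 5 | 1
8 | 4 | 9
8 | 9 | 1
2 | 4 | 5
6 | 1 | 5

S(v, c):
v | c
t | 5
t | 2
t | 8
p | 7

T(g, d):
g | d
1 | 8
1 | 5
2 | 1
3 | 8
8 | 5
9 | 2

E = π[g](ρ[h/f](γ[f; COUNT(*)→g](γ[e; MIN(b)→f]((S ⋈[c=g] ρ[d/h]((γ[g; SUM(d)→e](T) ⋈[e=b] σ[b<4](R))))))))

Row counts bottom-up:
  S → 4
  T → 6
  γ[g; SUM(d)→e](T) → 5
  R → 6
  σ[b<4](R) → 2
  (γ[g; SUM(d)→e](T) ⋈[e=b] σ[b<4](R)) → 1
  ρ[d/h]((γ[g; SUM(d)→e](T) ⋈[e=b] σ[b<4](R))) → 1
  (S ⋈[c=g] ρ[d/h]((γ[g; SUM(d)→e](T) ⋈[e=b] σ[b<4](R)))) → 1
  γ[e; MIN(b)→f]((S ⋈[c=g] ρ[d/h]((γ[g; SUM(d)→e](T) ⋈[e=b] σ[b<4](R))))) → 1
  γ[f; COUNT(*)→g](γ[e; MIN(b)→f]((S ⋈[c=g] ρ[d/h]((γ[g; SUM(d)→e](T) ⋈[e=b] σ[b<4](R)))))) → 1
  ρ[h/f](γ[f; COUNT(*)→g](γ[e; MIN(b)→f]((S ⋈[c=g] ρ[d/h]((γ[g; SUM(d)→e](T) ⋈[e=b] σ[b<4](R))))))) → 1
  π[g](ρ[h/f](γ[f; COUNT(*)→g](γ[e; MIN(b)→f]((S ⋈[c=g] ρ[d/h]((γ[g; SUM(d)→e](T) ⋈[e=b] σ[b<4](R)))))))) → 1

|E| = 1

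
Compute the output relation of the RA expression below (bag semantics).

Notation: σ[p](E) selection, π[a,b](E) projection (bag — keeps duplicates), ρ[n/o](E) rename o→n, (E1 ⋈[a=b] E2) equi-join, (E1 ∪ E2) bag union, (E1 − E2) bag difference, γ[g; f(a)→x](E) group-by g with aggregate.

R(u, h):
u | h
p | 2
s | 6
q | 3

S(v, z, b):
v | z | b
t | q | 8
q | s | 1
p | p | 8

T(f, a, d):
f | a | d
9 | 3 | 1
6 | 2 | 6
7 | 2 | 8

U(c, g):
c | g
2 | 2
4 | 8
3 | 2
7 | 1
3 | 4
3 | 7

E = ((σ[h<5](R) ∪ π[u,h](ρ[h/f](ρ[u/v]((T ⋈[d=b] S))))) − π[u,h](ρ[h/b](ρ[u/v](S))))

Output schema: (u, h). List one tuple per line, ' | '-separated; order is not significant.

Stepwise |·|:
  R → 3
  σ[h<5](R) → 2
  T → 3
  S → 3
  (T ⋈[d=b] S) → 3
  ρ[u/v]((T ⋈[d=b] S)) → 3
  ρ[h/f](ρ[u/v]((T ⋈[d=b] S))) → 3
  π[u,h](ρ[h/f](ρ[u/v]((T ⋈[d=b] S)))) → 3
  (σ[h<5](R) ∪ π[u,h](ρ[h/f](ρ[u/v]((T ⋈[d=b] S))))) → 5
  S → 3
  ρ[u/v](S) → 3
  ρ[h/b](ρ[u/v](S)) → 3
  π[u,h](ρ[h/b](ρ[u/v](S))) → 3
  ((σ[h<5](R) ∪ π[u,h](ρ[h/f](ρ[u/v]((T ⋈[d=b] S))))) − π[u,h](ρ[h/b](ρ[u/v](S)))) → 5

== RESULT ==
u | h
p | 2
p | 7
q | 3
q | 9
t | 7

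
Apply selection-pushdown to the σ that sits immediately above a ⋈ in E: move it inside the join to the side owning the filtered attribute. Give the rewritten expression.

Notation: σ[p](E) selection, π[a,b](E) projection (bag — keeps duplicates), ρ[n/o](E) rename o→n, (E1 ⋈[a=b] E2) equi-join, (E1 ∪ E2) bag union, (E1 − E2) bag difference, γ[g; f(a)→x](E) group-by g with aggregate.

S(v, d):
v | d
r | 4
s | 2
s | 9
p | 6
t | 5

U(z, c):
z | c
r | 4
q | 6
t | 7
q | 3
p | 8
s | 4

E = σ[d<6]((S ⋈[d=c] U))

σ filters on d, owned by the left side.
E' = (σ[d<6](S) ⋈[d=c] U)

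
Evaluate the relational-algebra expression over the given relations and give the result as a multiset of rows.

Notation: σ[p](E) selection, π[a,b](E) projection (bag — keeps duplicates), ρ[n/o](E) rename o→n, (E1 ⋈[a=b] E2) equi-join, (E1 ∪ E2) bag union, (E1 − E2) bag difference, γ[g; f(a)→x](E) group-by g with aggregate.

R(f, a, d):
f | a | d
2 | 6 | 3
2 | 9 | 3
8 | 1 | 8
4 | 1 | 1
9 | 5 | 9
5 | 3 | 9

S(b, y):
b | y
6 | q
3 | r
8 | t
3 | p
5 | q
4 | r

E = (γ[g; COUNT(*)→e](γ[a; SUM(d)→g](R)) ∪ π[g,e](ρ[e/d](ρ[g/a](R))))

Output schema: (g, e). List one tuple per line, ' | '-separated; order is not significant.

Subexpression sizes:
  R → 6
  γ[a; SUM(d)→g](R) → 5
  γ[g; COUNT(*)→e](γ[a; SUM(d)→g](R)) → 2
  R → 6
  ρ[g/a](R) → 6
  ρ[e/d](ρ[g/a](R)) → 6
  π[g,e](ρ[e/d](ρ[g/a](R))) → 6
  (γ[g; COUNT(*)→e](γ[a; SUM(d)→g](R)) ∪ π[g,e](ρ[e/d](ρ[g/a](R)))) → 8

== RESULT ==
g | e
1 | 1
1 | 8
3 | 2
3 | 9
5 | 9
6 | 3
9 | 3
9 | 3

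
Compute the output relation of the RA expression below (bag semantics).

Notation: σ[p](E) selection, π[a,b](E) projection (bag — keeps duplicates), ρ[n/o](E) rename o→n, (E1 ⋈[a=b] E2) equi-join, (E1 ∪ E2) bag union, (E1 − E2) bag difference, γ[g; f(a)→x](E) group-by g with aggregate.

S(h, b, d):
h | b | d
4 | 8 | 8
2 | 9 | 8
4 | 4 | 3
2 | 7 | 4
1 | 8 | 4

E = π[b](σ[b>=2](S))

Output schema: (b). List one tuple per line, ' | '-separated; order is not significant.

Per-node cardinality:
  S → 5
  σ[b>=2](S) → 5
  π[b](σ[b>=2](S)) → 5

== RESULT ==
b
4
7
8
8
9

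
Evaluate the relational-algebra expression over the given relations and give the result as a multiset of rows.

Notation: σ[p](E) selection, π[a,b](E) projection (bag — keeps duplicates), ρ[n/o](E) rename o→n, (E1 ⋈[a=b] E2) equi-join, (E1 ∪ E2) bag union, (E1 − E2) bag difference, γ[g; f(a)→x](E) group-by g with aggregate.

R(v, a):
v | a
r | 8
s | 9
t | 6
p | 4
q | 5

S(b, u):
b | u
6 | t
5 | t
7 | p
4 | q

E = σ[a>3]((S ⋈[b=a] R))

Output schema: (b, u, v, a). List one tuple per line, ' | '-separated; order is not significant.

Row counts bottom-up:
  S → 4
  R → 5
  (S ⋈[b=a] R) → 3
  σ[a>3]((S ⋈[b=a] R)) → 3

== RESULT ==
b | u | v | a
4 | q | p | 4
5 | t | q | 5
6 | t | t | 6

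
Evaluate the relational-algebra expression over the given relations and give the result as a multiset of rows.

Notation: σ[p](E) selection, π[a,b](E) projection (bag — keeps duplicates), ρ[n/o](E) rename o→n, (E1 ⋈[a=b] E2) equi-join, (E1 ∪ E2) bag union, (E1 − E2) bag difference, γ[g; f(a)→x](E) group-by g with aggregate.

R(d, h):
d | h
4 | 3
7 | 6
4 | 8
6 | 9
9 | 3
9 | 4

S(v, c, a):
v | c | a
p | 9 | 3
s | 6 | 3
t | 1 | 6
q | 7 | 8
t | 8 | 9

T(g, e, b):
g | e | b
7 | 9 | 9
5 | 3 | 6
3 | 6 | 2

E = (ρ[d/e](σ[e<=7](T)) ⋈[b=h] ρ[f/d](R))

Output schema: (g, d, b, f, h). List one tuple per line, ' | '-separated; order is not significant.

Row counts bottom-up:
  T → 3
  σ[e<=7](T) → 2
  ρ[d/e](σ[e<=7](T)) → 2
  R → 6
  ρ[f/d](R) → 6
  (ρ[d/e](σ[e<=7](T)) ⋈[b=h] ρ[f/d](R)) → 1

== RESULT ==
g | d | b | f | h
5 | 3 | 6 | 7 | 6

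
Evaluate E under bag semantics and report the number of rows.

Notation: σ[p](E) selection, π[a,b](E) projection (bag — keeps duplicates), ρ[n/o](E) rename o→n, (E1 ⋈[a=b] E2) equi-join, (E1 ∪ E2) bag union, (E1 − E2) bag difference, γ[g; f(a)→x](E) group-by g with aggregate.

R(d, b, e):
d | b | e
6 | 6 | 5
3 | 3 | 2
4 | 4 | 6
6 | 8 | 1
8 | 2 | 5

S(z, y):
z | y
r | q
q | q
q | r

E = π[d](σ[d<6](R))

Stepwise |·|:
  R → 5
  σ[d<6](R) → 2
  π[d](σ[d<6](R)) → 2

|E| = 2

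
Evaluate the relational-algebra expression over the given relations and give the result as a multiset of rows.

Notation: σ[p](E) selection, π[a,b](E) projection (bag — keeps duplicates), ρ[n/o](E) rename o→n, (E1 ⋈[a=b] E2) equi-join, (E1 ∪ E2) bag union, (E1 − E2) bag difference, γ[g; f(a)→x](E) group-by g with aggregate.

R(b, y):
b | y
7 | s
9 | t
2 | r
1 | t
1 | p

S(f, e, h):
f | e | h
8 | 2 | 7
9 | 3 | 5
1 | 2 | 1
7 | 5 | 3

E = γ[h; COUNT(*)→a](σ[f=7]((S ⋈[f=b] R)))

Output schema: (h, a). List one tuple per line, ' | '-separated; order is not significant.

Per-node cardinality:
  S → 4
  R → 5
  (S ⋈[f=b] R) → 4
  σ[f=7]((S ⋈[f=b] R)) → 1
  γ[h; COUNT(*)→a](σ[f=7]((S ⋈[f=b] R))) → 1

== RESULT ==
h | a
3 | 1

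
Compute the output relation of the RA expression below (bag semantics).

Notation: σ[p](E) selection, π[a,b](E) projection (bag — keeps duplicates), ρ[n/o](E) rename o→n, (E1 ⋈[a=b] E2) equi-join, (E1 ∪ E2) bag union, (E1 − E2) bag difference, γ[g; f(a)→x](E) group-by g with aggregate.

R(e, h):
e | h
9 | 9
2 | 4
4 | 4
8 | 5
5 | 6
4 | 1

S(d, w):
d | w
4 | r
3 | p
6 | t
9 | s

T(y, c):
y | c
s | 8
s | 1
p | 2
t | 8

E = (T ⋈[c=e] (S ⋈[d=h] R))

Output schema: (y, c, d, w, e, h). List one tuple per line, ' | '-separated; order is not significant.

Stepwise |·|:
  T → 4
  S → 4
  R → 6
  (S ⋈[d=h] R) → 4
  (T ⋈[c=e] (S ⋈[d=h] R)) → 1

== RESULT ==
y | c | d | w | e | h
p | 2 | 4 | r | 2 | 4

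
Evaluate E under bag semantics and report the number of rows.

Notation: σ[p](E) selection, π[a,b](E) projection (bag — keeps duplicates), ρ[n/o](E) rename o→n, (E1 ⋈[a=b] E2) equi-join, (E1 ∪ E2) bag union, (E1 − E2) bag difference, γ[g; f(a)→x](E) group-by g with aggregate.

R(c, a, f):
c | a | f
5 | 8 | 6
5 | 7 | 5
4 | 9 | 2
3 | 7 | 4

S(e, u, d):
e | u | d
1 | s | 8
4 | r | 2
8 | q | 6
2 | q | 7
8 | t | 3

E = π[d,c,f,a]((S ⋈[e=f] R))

Row counts bottom-up:
  S → 5
  R → 4
  (S ⋈[e=f] R) → 2
  π[d,c,f,a]((S ⋈[e=f] R)) → 2

|E| = 2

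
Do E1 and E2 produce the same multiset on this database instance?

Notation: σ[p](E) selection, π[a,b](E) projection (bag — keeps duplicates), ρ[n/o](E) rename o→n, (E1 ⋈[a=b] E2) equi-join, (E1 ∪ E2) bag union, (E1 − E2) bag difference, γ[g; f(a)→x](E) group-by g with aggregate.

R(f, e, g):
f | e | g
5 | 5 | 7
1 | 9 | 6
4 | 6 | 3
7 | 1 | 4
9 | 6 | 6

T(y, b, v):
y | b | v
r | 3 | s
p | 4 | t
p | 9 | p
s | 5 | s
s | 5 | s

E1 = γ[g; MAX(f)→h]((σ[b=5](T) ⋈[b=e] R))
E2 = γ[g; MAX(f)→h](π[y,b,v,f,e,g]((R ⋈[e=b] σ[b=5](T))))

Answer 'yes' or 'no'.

E1 stepwise |·|:
  T → 5
  σ[b=5](T) → 2
  R → 5
  (σ[b=5](T) ⋈[b=e] R) → 2
  γ[g; MAX(f)→h]((σ[b=5](T) ⋈[b=e] R)) → 1
E2 stepwise |·|:
  R → 5
  T → 5
  σ[b=5](T) → 2
  (R ⋈[e=b] σ[b=5](T)) → 2
  π[y,b,v,f,e,g]((R ⋈[e=b] σ[b=5](T))) → 2
  γ[g; MAX(f)→h](π[y,b,v,f,e,g]((R ⋈[e=b] σ[b=5](T)))) → 1

E1 and E2 produce the same multiset:
g | h
7 | 5

yes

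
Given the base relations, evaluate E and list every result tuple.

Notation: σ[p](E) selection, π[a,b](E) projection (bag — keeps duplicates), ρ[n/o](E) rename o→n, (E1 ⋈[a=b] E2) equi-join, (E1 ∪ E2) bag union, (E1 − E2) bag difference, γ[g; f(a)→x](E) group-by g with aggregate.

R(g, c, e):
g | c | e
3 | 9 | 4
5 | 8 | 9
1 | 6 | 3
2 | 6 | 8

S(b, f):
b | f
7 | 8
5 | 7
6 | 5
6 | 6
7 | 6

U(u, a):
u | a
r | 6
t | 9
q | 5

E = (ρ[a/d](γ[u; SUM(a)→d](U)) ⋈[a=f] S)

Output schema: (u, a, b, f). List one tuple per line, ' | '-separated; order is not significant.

Subexpression sizes:
  U → 3
  γ[u; SUM(a)→d](U) → 3
  ρ[a/d](γ[u; SUM(a)→d](U)) → 3
  S → 5
  (ρ[a/d](γ[u; SUM(a)→d](U)) ⋈[a=f] S) → 3

== RESULT ==
u | a | b | f
q | 5 | 6 | 5
r | 6 | 6 | 6
r | 6 | 7 | 6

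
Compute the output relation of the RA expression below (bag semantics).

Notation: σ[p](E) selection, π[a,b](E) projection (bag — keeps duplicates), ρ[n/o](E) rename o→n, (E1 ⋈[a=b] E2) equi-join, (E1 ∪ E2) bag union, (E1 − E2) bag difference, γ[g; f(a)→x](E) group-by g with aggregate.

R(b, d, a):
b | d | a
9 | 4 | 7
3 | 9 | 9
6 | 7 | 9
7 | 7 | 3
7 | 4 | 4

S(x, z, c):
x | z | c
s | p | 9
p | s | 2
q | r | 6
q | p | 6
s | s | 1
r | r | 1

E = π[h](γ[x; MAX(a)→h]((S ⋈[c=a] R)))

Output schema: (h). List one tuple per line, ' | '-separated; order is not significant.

Subexpression sizes:
  S → 6
  R → 5
  (S ⋈[c=a] R) → 2
  γ[x; MAX(a)→h]((S ⋈[c=a] R)) → 1
  π[h](γ[x; MAX(a)→h]((S ⋈[c=a] R))) → 1

== RESULT ==
h
9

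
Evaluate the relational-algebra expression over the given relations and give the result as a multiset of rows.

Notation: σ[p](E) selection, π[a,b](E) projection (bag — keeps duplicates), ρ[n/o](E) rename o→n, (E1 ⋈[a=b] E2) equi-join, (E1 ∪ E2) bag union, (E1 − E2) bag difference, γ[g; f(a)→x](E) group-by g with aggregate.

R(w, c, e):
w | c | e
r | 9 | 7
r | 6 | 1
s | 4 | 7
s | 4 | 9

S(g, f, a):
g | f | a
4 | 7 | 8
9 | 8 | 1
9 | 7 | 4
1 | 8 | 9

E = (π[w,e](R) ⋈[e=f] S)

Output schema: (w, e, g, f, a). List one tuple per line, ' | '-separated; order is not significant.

Stepwise |·|:
  R → 4
  π[w,e](R) → 4
  S → 4
  (π[w,e](R) ⋈[e=f] S) → 4

== RESULT ==
w | e | g | f | a
r | 7 | 4 | 7 | 8
r | 7 | 9 | 7 | 4
s | 7 | 4 | 7 | 8
s | 7 | 9 | 7 | 4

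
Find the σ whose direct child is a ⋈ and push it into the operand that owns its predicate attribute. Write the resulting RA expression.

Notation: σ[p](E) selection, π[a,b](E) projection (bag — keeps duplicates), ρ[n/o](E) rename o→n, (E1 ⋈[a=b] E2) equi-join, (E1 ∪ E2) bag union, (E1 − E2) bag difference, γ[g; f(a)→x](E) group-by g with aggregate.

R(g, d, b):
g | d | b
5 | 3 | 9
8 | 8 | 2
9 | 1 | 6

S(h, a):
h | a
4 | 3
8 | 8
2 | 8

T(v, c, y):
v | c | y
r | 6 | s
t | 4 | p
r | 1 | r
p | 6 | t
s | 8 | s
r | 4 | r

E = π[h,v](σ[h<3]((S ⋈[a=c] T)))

σ filters on h, owned by the left side.
E' = π[h,v]((σ[h<3](S) ⋈[a=c] T))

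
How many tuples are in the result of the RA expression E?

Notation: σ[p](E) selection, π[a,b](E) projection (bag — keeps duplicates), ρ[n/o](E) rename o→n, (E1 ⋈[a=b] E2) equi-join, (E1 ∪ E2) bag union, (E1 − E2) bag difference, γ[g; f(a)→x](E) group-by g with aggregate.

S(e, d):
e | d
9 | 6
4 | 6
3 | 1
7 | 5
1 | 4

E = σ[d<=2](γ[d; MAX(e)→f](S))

Per-node cardinality:
  S → 5
  γ[d; MAX(e)→f](S) → 4
  σ[d<=2](γ[d; MAX(e)→f](S)) → 1

|E| = 1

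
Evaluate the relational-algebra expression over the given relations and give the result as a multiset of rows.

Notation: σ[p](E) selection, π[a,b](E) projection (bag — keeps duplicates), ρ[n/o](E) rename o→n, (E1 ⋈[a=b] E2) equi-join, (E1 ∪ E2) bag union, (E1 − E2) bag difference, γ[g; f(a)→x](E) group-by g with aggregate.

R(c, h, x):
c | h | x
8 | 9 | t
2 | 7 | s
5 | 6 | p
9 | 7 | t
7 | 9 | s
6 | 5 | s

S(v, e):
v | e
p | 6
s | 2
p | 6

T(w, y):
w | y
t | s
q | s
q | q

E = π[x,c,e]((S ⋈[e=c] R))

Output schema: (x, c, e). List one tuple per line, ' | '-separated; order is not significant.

Subexpression sizes:
  S → 3
  R → 6
  (S ⋈[e=c] R) → 3
  π[x,c,e]((S ⋈[e=c] R)) → 3

== RESULT ==
x | c | e
s | 2 | 2
s | 6 | 6
s | 6 | 6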